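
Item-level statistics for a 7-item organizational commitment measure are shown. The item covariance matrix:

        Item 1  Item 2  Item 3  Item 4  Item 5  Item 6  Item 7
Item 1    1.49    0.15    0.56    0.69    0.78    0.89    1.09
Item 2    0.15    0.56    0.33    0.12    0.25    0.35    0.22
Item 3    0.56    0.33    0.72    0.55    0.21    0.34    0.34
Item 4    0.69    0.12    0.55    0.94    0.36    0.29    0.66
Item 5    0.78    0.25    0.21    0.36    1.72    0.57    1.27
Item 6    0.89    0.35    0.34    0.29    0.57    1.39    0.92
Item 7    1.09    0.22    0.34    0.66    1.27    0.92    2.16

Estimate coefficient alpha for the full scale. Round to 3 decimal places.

α = 0.827

Σσᵢ² = 1.49 + 0.56 + 0.72 + 0.94 + 1.72 + 1.39 + 2.16 = 8.98
Sum of off-diagonal covariances = 10.94
Var(T) = 8.98 + 2 × 10.94 = 30.86
α = (k/(k−1))·(1 − Σσᵢ²/Var(T)) = (7/6)·(1 − 8.98/30.86) = 0.827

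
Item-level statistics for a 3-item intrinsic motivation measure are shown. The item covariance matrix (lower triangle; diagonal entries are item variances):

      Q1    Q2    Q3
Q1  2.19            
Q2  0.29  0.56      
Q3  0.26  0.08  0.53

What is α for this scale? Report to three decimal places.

α = 0.416

ΣVar(i) = 2.19 + 0.56 + 0.53 = 3.28
Sum of off-diagonal covariances = 0.63
σ²_total = 3.28 + 2 × 0.63 = 4.54
α = (k/(k−1))·(1 − ΣVar(i)/σ²_total) = (3/2)·(1 − 3.28/4.54) = 0.416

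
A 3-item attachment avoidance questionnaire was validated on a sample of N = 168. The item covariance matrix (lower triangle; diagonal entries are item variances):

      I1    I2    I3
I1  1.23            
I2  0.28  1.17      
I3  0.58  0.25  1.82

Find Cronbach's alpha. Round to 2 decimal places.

Cronbach's alpha = 0.52

Σσ²ᵢ = 1.23 + 1.17 + 1.82 = 4.22
Σ_{i<j} σ_ij = 1.11
total variance = 4.22 + 2 × 1.11 = 6.44
α = (k/(k−1))·(1 − Σσ²ᵢ/total variance) = (3/2)·(1 − 4.22/6.44) = 0.52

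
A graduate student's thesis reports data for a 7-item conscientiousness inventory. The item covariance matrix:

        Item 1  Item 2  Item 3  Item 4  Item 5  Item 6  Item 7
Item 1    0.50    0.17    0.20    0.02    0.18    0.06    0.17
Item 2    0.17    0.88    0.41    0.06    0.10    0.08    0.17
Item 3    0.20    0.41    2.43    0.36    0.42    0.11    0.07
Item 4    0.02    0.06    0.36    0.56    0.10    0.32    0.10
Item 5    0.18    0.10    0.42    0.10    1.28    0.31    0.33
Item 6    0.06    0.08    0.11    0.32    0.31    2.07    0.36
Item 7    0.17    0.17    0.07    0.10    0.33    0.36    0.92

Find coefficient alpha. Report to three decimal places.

coefficient alpha = 0.568

Σσ²ᵢ = 0.50 + 0.88 + 2.43 + 0.56 + 1.28 + 2.07 + 0.92 = 8.64
Σ_{i<j} σ_ij = 4.10
total variance = 8.64 + 2 × 4.10 = 16.84
α = (k/(k−1))·(1 − Σσ²ᵢ/total variance) = (7/6)·(1 − 8.64/16.84) = 0.568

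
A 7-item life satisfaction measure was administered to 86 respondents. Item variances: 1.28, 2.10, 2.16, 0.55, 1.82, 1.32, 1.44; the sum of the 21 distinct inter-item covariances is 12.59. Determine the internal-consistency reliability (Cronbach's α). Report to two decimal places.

Σσᵢ² = 1.28 + 2.10 + 2.16 + 0.55 + 1.82 + 1.32 + 1.44 = 10.67
Sum of distinct covariances = 12.59
σ²_total = Σσᵢ² + 2·Σcov = 10.67 + 2 × 12.59 = 35.85
α = (7/6)·(1 − 10.67/35.85) = 0.82

α = 0.82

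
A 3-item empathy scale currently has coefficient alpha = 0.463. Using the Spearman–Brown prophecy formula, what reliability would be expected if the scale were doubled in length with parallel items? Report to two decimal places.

Length factor m = 2
α' = m·α / (1 + (m−1)·α)
   = 2 × 0.463 / (1 + (2 − 1) × 0.463)
   = 0.9260 / 1.4630 = 0.63

predicted reliability = 0.63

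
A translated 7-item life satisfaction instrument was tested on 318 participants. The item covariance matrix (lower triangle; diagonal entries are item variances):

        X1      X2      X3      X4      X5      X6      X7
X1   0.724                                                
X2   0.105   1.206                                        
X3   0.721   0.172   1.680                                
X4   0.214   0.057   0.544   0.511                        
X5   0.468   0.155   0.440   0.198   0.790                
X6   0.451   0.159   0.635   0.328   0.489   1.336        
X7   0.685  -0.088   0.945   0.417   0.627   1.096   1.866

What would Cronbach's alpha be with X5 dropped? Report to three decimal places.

Cronbach's alpha = 0.765

Remaining items: X1, X2, X3, X4, X6, X7 (k = 6).
Σσ²ᵢ = 0.724 + 1.206 + 1.680 + 0.511 + 1.336 + 1.866 = 7.323
σ²_T = 7.323 + 2 × 6.441 = 20.205
α (item deleted) = (6/5)·(1 − 7.323/20.205) = 0.765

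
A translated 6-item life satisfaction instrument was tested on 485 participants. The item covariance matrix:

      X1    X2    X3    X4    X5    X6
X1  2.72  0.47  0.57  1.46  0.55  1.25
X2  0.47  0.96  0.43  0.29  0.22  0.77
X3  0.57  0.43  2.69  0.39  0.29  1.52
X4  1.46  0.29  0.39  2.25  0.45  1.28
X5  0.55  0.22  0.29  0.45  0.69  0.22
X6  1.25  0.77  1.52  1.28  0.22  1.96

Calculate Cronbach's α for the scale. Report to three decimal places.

Cronbach's α = 0.772

ΣVar(i) = 2.72 + 0.96 + 2.69 + 2.25 + 0.69 + 1.96 = 11.27
Sum of off-diagonal covariances = 10.16
σ²_T = 11.27 + 2 × 10.16 = 31.59
α = (k/(k−1))·(1 − ΣVar(i)/σ²_T) = (6/5)·(1 − 11.27/31.59) = 0.772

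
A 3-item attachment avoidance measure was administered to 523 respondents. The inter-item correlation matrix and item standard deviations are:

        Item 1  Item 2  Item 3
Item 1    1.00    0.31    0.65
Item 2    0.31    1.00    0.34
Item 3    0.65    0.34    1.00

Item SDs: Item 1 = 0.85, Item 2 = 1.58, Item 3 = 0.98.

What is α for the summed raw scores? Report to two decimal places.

α = 0.62

Σσ²ᵢ = 0.85² + 1.58² + 0.98² = 4.1793
Covariances σ_ij = r_ij · s_i · s_j:
  σ(Item 1,Item 2) = 0.31 × 0.85 × 1.58 = 0.4163
  σ(Item 1,Item 3) = 0.65 × 0.85 × 0.98 = 0.5414
  σ(Item 2,Item 3) = 0.34 × 1.58 × 0.98 = 0.5265
σ²_T = Σσ²ᵢ + 2·Σσ_ij = 4.1793 + 2 × 1.4842 = 7.1477
α = (3/2)·(1 − 4.1793/7.1477) = 0.62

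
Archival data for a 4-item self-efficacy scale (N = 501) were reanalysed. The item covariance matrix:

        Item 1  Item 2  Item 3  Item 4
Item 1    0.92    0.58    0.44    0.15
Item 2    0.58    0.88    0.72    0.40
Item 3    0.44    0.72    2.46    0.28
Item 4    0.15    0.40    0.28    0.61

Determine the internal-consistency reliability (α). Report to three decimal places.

α = 0.685

Σσ²ᵢ = 0.92 + 0.88 + 2.46 + 0.61 = 4.87
Sum of the distinct covariances = 2.57
total variance = 4.87 + 2 × 2.57 = 10.01
α = (k/(k−1))·(1 − Σσ²ᵢ/total variance) = (4/3)·(1 − 4.87/10.01) = 0.685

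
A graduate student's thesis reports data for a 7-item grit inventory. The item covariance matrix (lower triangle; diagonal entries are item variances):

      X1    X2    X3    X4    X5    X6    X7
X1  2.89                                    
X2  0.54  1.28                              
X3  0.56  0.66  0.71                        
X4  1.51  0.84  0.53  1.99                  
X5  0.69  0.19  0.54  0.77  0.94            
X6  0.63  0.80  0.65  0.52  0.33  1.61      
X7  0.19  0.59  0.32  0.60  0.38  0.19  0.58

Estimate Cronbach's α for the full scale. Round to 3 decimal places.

α = 0.824

Σσᵢ² = 2.89 + 1.28 + 0.71 + 1.99 + 0.94 + 1.61 + 0.58 = 10.00
Σ_{i<j} σ_ij = 12.03
σ²_T = 10.00 + 2 × 12.03 = 34.06
α = (k/(k−1))·(1 − Σσᵢ²/σ²_T) = (7/6)·(1 − 10.00/34.06) = 0.824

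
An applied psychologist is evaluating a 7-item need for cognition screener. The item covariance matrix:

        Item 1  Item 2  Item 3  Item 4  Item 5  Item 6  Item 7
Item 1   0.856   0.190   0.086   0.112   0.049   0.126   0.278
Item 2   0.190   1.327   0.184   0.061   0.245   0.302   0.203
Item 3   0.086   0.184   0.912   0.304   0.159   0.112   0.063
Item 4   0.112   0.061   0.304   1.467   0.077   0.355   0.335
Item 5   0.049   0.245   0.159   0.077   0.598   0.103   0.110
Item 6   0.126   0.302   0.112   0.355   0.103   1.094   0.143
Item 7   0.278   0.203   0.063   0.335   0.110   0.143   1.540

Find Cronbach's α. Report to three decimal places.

Σσᵢ² = 0.856 + 1.327 + 0.912 + 1.467 + 0.598 + 1.094 + 1.540 = 7.794
Σ_{i<j} σ_ij = 3.597
total variance = 7.794 + 2 × 3.597 = 14.988
α = (k/(k−1))·(1 − Σσᵢ²/total variance) = (7/6)·(1 − 7.794/14.988) = 0.560

α = 0.560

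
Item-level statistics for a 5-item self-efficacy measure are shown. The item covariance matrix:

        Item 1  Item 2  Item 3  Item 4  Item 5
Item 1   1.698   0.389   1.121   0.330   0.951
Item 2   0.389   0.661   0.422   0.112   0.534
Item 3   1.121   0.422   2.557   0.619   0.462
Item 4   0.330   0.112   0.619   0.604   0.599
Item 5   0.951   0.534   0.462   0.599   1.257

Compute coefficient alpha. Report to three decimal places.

Σσ²ᵢ = 1.698 + 0.661 + 2.557 + 0.604 + 1.257 = 6.777
Sum of the distinct covariances = 5.539
σ²_T = 6.777 + 2 × 5.539 = 17.855
α = (k/(k−1))·(1 − Σσ²ᵢ/σ²_T) = (5/4)·(1 − 6.777/17.855) = 0.776

α = 0.776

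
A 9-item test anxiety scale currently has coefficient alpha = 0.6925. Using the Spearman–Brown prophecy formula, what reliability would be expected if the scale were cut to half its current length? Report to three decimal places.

Length factor m = 1/2
α' = m·α / (1 − (1−m)·α)
   = 1/2 × 0.6925 / (1 − (1 − 1/2) × 0.6925)
   = 0.3463 / 0.6538 = 0.530

predicted reliability = 0.530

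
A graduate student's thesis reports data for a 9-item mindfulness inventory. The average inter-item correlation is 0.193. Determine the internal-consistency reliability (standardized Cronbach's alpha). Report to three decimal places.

standardized Cronbach's alpha = 0.683

Standardized α = k·r̄ / (1 + (k−1)·r̄) = 9 × 0.193 / (1 + 8 × 0.193)
  = 1.7370 / 2.5440 = 0.683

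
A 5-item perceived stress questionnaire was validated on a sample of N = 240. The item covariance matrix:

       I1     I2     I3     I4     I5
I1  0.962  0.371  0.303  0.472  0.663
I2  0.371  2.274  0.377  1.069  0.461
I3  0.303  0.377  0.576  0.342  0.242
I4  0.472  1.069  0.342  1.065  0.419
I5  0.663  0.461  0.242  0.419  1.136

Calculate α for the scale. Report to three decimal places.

α = 0.764

Σσᵢ² = 0.962 + 2.274 + 0.576 + 1.065 + 1.136 = 6.013
Sum of the distinct covariances = 4.719
σ²_T = 6.013 + 2 × 4.719 = 15.451
α = (k/(k−1))·(1 − Σσᵢ²/σ²_T) = (5/4)·(1 − 6.013/15.451) = 0.764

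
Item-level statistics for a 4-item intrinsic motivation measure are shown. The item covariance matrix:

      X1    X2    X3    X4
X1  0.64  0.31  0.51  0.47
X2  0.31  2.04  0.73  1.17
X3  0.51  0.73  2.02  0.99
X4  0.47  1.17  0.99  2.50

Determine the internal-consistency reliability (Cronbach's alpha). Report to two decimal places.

ΣVar(i) = 0.64 + 2.04 + 2.02 + 2.50 = 7.20
Sum of the distinct covariances = 4.18
σ²_total = 7.20 + 2 × 4.18 = 15.56
α = (k/(k−1))·(1 − ΣVar(i)/σ²_total) = (4/3)·(1 − 7.20/15.56) = 0.72

Cronbach's alpha = 0.72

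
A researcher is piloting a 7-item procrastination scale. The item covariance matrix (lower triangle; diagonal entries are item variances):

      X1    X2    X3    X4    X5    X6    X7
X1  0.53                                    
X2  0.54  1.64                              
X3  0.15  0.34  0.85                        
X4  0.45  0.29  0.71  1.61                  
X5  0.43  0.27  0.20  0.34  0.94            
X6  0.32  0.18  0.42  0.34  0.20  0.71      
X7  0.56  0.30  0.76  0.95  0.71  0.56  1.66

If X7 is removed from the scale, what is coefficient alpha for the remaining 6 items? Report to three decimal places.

Remaining items: X1, X2, X3, X4, X5, X6 (k = 6).
sum of item variances = 0.53 + 1.64 + 0.85 + 1.61 + 0.94 + 0.71 = 6.28
σ²_T = 6.28 + 2 × 5.18 = 16.64
α (item deleted) = (6/5)·(1 − 6.28/16.64) = 0.747

α = 0.747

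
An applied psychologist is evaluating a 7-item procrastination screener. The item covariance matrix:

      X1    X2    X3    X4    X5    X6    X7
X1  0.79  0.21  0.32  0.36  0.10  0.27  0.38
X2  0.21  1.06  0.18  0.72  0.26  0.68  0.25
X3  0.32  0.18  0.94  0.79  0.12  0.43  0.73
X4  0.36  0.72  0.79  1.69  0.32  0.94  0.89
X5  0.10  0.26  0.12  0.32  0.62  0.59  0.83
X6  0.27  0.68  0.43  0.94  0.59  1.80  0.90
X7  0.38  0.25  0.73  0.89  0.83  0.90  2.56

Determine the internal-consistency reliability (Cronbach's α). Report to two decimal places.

Σσ²ᵢ = 0.79 + 1.06 + 0.94 + 1.69 + 0.62 + 1.80 + 2.56 = 9.46
Sum of off-diagonal covariances = 10.27
σ²_total = 9.46 + 2 × 10.27 = 30.00
α = (k/(k−1))·(1 − Σσ²ᵢ/σ²_total) = (7/6)·(1 − 9.46/30.00) = 0.80

Cronbach's α = 0.80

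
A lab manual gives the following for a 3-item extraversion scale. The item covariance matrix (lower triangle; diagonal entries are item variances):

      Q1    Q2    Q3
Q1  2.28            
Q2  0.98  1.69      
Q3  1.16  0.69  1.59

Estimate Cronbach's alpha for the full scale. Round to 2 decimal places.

sum of item variances = 2.28 + 1.69 + 1.59 = 5.56
Σ_{i<j} σ_ij = 2.83
total variance = 5.56 + 2 × 2.83 = 11.22
α = (k/(k−1))·(1 − sum of item variances/total variance) = (3/2)·(1 − 5.56/11.22) = 0.76

Cronbach's alpha = 0.76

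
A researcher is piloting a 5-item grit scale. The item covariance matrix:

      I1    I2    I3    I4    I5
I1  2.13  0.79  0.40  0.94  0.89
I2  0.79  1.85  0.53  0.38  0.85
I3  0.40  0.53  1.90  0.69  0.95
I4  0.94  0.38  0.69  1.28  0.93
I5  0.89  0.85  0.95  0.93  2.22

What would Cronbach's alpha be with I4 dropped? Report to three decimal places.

Remaining items: I1, I2, I3, I5 (k = 4).
Σσ²ᵢ = 2.13 + 1.85 + 1.90 + 2.22 = 8.10
σ²_T = 8.10 + 2 × 4.41 = 16.92
α (item deleted) = (4/3)·(1 − 8.10/16.92) = 0.695

Cronbach's alpha = 0.695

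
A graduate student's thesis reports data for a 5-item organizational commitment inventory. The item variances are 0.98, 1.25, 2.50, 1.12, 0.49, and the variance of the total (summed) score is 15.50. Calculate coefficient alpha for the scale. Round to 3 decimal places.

Σσᵢ² = 0.98 + 1.25 + 2.50 + 1.12 + 0.49 = 6.34
α = (k/(k−1))·(1 − Σσᵢ²/σ²_total) = (5/4)·(1 − 6.34/15.50) = 0.739

coefficient alpha = 0.739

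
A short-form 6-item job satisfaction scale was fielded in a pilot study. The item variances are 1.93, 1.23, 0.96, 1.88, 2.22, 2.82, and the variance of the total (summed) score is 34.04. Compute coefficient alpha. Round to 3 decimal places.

sum of item variances = 1.93 + 1.23 + 0.96 + 1.88 + 2.22 + 2.82 = 11.04
α = (k/(k−1))·(1 − sum of item variances/σ²_T) = (6/5)·(1 − 11.04/34.04) = 0.811

coefficient alpha = 0.811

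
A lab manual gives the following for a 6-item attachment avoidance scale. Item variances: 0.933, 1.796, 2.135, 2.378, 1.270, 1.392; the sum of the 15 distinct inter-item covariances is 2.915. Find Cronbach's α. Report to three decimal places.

Cronbach's α = 0.445

ΣVar(i) = 0.933 + 1.796 + 2.135 + 2.378 + 1.270 + 1.392 = 9.904
Sum of distinct covariances = 2.915
σ²_total = ΣVar(i) + 2·Σcov = 9.904 + 2 × 2.915 = 15.734
α = (6/5)·(1 − 9.904/15.734) = 0.445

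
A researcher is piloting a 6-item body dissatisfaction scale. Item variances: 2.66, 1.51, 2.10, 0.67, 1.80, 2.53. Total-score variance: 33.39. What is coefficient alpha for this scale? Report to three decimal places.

α = 0.795

Σσ²ᵢ = 2.66 + 1.51 + 2.10 + 0.67 + 1.80 + 2.53 = 11.27
α = (k/(k−1))·(1 − Σσ²ᵢ/σ²_total) = (6/5)·(1 − 11.27/33.39) = 0.795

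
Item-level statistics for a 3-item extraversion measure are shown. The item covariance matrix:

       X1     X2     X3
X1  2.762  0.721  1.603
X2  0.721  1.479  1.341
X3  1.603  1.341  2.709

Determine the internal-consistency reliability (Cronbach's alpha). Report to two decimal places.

α = 0.77

Σσ²ᵢ = 2.762 + 1.479 + 2.709 = 6.950
Sum of the distinct covariances = 3.665
σ²_T = 6.950 + 2 × 3.665 = 14.280
α = (k/(k−1))·(1 − Σσ²ᵢ/σ²_T) = (3/2)·(1 − 6.950/14.280) = 0.77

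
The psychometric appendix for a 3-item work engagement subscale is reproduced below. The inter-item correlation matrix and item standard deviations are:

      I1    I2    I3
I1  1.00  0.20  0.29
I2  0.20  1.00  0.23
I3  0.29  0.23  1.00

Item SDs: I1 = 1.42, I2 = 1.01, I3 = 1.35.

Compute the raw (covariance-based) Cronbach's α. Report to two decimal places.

Σσ²ᵢ = 1.42² + 1.01² + 1.35² = 4.8590
Covariances σ_ij = r_ij · s_i · s_j:
  σ(I1,I2) = 0.20 × 1.42 × 1.01 = 0.2868
  σ(I1,I3) = 0.29 × 1.42 × 1.35 = 0.5559
  σ(I2,I3) = 0.23 × 1.01 × 1.35 = 0.3136
σ²_T = Σσ²ᵢ + 2·Σσ_ij = 4.8590 + 2 × 1.1563 = 7.1716
α = (3/2)·(1 − 4.8590/7.1716) = 0.48

α = 0.48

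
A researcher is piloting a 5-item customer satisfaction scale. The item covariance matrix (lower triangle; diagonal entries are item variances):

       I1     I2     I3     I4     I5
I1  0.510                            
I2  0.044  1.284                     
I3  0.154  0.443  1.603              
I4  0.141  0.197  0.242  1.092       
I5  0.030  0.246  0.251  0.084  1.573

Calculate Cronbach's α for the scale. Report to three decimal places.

α = 0.471

Σσ²ᵢ = 0.510 + 1.284 + 1.603 + 1.092 + 1.573 = 6.062
Σ_{i<j} σ_ij = 1.832
Var(T) = 6.062 + 2 × 1.832 = 9.726
α = (k/(k−1))·(1 − Σσ²ᵢ/Var(T)) = (5/4)·(1 − 6.062/9.726) = 0.471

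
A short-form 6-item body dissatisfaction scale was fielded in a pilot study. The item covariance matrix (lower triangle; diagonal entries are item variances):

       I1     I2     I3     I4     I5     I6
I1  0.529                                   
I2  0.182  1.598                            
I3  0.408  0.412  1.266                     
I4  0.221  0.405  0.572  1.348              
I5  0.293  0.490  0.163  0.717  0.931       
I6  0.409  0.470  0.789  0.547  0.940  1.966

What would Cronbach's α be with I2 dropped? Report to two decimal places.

α = 0.78

Remaining items: I1, I3, I4, I5, I6 (k = 5).
sum of item variances = 0.529 + 1.266 + 1.348 + 0.931 + 1.966 = 6.040
σ²_T = 6.040 + 2 × 5.059 = 16.158
α (item deleted) = (5/4)·(1 − 6.040/16.158) = 0.78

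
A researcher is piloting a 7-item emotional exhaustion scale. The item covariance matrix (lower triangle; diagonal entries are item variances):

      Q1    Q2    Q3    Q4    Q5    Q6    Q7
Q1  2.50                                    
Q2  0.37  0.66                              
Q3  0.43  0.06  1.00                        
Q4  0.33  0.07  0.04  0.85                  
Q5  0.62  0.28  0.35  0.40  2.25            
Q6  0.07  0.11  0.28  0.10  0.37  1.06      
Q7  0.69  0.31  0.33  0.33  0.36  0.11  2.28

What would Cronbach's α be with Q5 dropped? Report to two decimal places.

Remaining items: Q1, Q2, Q3, Q4, Q6, Q7 (k = 6).
Σσᵢ² = 2.50 + 0.66 + 1.00 + 0.85 + 1.06 + 2.28 = 8.35
σ²_T = 8.35 + 2 × 3.63 = 15.61
α (item deleted) = (6/5)·(1 − 8.35/15.61) = 0.56

α = 0.56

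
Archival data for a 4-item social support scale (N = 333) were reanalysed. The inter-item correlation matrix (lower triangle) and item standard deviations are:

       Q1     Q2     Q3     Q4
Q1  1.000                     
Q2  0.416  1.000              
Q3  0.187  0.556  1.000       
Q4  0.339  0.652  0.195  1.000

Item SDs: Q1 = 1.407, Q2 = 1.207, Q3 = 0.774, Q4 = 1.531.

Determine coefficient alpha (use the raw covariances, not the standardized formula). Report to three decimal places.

Σσ²ᵢ = 1.407² + 1.207² + 0.774² + 1.531² = 6.3795
Covariances σ_ij = r_ij · s_i · s_j:
  σ(Q1,Q2) = 0.416 × 1.407 × 1.207 = 0.7065
  σ(Q1,Q3) = 0.187 × 1.407 × 0.774 = 0.2036
  σ(Q1,Q4) = 0.339 × 1.407 × 1.531 = 0.7302
  σ(Q2,Q3) = 0.556 × 1.207 × 0.774 = 0.5194
  σ(Q2,Q4) = 0.652 × 1.207 × 1.531 = 1.2048
  σ(Q3,Q4) = 0.195 × 0.774 × 1.531 = 0.2311
σ²_T = Σσ²ᵢ + 2·Σσ_ij = 6.3795 + 2 × 3.5956 = 13.5707
α = (4/3)·(1 − 6.3795/13.5707) = 0.707

coefficient alpha = 0.707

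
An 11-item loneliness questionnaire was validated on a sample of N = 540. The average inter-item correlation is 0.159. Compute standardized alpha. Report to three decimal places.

standardized alpha = 0.675

Standardized α = k·r̄ / (1 + (k−1)·r̄) = 11 × 0.159 / (1 + 10 × 0.159)
  = 1.7490 / 2.5900 = 0.675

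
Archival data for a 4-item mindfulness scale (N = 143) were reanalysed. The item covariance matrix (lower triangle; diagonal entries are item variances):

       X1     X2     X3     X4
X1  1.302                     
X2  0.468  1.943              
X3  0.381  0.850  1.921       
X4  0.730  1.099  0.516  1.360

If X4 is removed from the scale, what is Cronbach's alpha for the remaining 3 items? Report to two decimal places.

α = 0.60

Remaining items: X1, X2, X3 (k = 3).
Σσ²ᵢ = 1.302 + 1.943 + 1.921 = 5.166
total variance = 5.166 + 2 × 1.699 = 8.564
α (item deleted) = (3/2)·(1 − 5.166/8.564) = 0.60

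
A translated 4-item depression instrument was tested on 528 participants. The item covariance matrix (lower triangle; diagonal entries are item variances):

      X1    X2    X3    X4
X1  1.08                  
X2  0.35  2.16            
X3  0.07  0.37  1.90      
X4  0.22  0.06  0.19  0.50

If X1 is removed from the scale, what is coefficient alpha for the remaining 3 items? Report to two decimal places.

Remaining items: X2, X3, X4 (k = 3).
sum of item variances = 2.16 + 1.90 + 0.50 = 4.56
σ²_T = 4.56 + 2 × 0.62 = 5.80
α (item deleted) = (3/2)·(1 − 4.56/5.80) = 0.32

coefficient alpha = 0.32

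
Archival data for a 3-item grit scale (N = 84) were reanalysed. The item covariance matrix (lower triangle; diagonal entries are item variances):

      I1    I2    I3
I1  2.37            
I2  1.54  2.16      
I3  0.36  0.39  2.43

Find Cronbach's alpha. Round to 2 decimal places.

Cronbach's alpha = 0.60

Σσᵢ² = 2.37 + 2.16 + 2.43 = 6.96
Σ_{i<j} σ_ij = 2.29
total variance = 6.96 + 2 × 2.29 = 11.54
α = (k/(k−1))·(1 − Σσᵢ²/total variance) = (3/2)·(1 − 6.96/11.54) = 0.60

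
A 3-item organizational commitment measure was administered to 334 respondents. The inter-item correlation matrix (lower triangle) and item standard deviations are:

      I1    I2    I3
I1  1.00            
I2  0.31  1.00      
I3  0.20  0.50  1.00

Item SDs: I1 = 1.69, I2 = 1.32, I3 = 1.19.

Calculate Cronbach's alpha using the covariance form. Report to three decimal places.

Σσ²ᵢ = 1.69² + 1.32² + 1.19² = 6.0146
Covariances σ_ij = r_ij · s_i · s_j:
  σ(I1,I2) = 0.31 × 1.69 × 1.32 = 0.6915
  σ(I1,I3) = 0.20 × 1.69 × 1.19 = 0.4022
  σ(I2,I3) = 0.50 × 1.32 × 1.19 = 0.7854
σ²_T = Σσ²ᵢ + 2·Σσ_ij = 6.0146 + 2 × 1.8791 = 9.7728
α = (3/2)·(1 − 6.0146/9.7728) = 0.577

α = 0.577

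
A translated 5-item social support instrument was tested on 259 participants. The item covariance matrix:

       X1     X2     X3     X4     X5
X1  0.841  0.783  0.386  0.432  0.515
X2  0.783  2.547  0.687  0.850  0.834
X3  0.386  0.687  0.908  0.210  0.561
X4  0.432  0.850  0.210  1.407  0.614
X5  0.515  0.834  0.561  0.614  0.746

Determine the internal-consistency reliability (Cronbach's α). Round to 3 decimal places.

ΣVar(i) = 0.841 + 2.547 + 0.908 + 1.407 + 0.746 = 6.449
Sum of off-diagonal covariances = 5.872
σ²_T = 6.449 + 2 × 5.872 = 18.193
α = (k/(k−1))·(1 − ΣVar(i)/σ²_T) = (5/4)·(1 − 6.449/18.193) = 0.807

Cronbach's α = 0.807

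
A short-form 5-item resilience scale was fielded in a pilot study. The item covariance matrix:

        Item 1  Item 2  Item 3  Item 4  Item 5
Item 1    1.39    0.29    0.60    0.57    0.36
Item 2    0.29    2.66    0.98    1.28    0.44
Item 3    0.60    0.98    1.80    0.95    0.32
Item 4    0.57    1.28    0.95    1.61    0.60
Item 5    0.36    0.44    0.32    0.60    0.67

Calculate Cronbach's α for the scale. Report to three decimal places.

sum of item variances = 1.39 + 2.66 + 1.80 + 1.61 + 0.67 = 8.13
Σ_{i<j} σ_ij = 6.39
total variance = 8.13 + 2 × 6.39 = 20.91
α = (k/(k−1))·(1 − sum of item variances/total variance) = (5/4)·(1 − 8.13/20.91) = 0.764

α = 0.764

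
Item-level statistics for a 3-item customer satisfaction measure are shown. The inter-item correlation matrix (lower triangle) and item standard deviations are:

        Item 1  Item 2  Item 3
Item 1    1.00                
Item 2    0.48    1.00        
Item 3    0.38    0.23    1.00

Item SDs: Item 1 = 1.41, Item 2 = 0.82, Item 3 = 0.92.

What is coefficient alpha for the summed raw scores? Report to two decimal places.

coefficient alpha = 0.62

Σσ²ᵢ = 1.41² + 0.82² + 0.92² = 3.5069
Covariances σ_ij = r_ij · s_i · s_j:
  σ(Item 1,Item 2) = 0.48 × 1.41 × 0.82 = 0.5550
  σ(Item 1,Item 3) = 0.38 × 1.41 × 0.92 = 0.4929
  σ(Item 2,Item 3) = 0.23 × 0.82 × 0.92 = 0.1735
σ²_T = Σσ²ᵢ + 2·Σσ_ij = 3.5069 + 2 × 1.2214 = 5.9497
α = (3/2)·(1 − 3.5069/5.9497) = 0.62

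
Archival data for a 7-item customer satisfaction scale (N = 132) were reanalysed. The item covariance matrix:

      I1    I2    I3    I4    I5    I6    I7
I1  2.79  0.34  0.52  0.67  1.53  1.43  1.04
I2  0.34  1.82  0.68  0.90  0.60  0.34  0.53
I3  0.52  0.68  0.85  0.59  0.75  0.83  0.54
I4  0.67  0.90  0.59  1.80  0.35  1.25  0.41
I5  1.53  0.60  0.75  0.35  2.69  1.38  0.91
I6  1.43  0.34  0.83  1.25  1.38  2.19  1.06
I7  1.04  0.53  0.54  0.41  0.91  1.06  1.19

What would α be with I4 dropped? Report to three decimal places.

Remaining items: I1, I2, I3, I5, I6, I7 (k = 6).
Σσ²ᵢ = 2.79 + 1.82 + 0.85 + 2.69 + 2.19 + 1.19 = 11.53
total variance = 11.53 + 2 × 12.48 = 36.49
α (item deleted) = (6/5)·(1 − 11.53/36.49) = 0.821

α = 0.821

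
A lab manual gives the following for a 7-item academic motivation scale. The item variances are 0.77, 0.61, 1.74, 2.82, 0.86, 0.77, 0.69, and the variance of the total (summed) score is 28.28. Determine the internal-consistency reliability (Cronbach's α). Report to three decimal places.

ΣVar(i) = 0.77 + 0.61 + 1.74 + 2.82 + 0.86 + 0.77 + 0.69 = 8.26
α = (k/(k−1))·(1 − ΣVar(i)/σ²_total) = (7/6)·(1 − 8.26/28.28) = 0.826

α = 0.826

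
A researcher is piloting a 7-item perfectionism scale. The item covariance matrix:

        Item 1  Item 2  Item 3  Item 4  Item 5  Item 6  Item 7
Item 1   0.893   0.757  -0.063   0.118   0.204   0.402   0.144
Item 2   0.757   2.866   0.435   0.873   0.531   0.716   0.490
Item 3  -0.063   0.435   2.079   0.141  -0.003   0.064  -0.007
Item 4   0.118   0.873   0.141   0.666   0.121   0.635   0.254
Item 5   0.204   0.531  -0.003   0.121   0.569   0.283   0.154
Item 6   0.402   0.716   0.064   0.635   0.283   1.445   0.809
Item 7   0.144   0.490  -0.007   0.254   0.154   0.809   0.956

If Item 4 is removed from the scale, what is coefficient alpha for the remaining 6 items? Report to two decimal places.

coefficient alpha = 0.63

Remaining items: Item 1, Item 2, Item 3, Item 5, Item 6, Item 7 (k = 6).
ΣVar(i) = 0.893 + 2.866 + 2.079 + 0.569 + 1.445 + 0.956 = 8.808
σ²_T = 8.808 + 2 × 4.916 = 18.640
α (item deleted) = (6/5)·(1 − 8.808/18.640) = 0.63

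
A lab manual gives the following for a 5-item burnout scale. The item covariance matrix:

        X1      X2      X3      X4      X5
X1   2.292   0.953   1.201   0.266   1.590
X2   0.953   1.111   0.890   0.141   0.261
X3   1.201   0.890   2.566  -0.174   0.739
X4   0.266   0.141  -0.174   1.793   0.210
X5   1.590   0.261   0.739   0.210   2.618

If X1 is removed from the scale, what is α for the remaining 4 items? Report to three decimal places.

Remaining items: X2, X3, X4, X5 (k = 4).
Σσᵢ² = 1.111 + 2.566 + 1.793 + 2.618 = 8.088
Var(T) = 8.088 + 2 × 2.067 = 12.222
α (item deleted) = (4/3)·(1 − 8.088/12.222) = 0.451

α = 0.451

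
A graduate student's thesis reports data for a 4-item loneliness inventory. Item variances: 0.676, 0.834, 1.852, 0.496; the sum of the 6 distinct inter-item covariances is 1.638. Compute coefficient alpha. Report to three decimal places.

Σσᵢ² = 0.676 + 0.834 + 1.852 + 0.496 = 3.858
Sum of distinct covariances = 1.638
σ²_T = Σσᵢ² + 2·Σcov = 3.858 + 2 × 1.638 = 7.134
α = (4/3)·(1 − 3.858/7.134) = 0.612

α = 0.612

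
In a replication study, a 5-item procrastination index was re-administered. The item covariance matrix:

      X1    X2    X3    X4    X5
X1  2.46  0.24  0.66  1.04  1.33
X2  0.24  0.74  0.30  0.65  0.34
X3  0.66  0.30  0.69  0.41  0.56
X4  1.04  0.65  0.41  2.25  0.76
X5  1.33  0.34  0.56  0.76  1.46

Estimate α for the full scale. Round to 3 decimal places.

ΣVar(i) = 2.46 + 0.74 + 0.69 + 2.25 + 1.46 = 7.60
Sum of the distinct covariances = 6.29
total variance = 7.60 + 2 × 6.29 = 20.18
α = (k/(k−1))·(1 − ΣVar(i)/total variance) = (5/4)·(1 − 7.60/20.18) = 0.779

α = 0.779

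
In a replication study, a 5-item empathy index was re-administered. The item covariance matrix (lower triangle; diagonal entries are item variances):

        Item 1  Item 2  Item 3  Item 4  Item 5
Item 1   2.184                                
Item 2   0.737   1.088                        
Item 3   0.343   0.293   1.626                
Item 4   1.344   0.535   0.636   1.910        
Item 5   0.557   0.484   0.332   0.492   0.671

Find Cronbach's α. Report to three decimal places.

α = 0.758

ΣVar(i) = 2.184 + 1.088 + 1.626 + 1.910 + 0.671 = 7.479
Sum of the distinct covariances = 5.753
σ²_total = 7.479 + 2 × 5.753 = 18.985
α = (k/(k−1))·(1 − ΣVar(i)/σ²_total) = (5/4)·(1 − 7.479/18.985) = 0.758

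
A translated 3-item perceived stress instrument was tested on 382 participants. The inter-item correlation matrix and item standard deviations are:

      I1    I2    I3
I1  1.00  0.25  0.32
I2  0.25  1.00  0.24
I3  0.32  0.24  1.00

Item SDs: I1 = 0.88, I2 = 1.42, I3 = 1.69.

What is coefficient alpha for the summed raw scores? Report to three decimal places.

α = 0.489

Σσ²ᵢ = 0.88² + 1.42² + 1.69² = 5.6469
Covariances σ_ij = r_ij · s_i · s_j:
  σ(I1,I2) = 0.25 × 0.88 × 1.42 = 0.3124
  σ(I1,I3) = 0.32 × 0.88 × 1.69 = 0.4759
  σ(I2,I3) = 0.24 × 1.42 × 1.69 = 0.5760
σ²_T = Σσ²ᵢ + 2·Σσ_ij = 5.6469 + 2 × 1.3643 = 8.3755
α = (3/2)·(1 − 5.6469/8.3755) = 0.489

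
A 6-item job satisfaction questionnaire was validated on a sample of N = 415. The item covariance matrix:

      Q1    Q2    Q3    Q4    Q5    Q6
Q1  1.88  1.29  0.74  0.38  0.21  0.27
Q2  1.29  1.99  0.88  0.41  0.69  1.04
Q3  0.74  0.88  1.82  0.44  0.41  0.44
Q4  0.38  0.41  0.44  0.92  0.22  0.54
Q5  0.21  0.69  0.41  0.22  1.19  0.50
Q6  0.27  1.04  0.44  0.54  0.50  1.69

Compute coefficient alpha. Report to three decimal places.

coefficient alpha = 0.769

ΣVar(i) = 1.88 + 1.99 + 1.82 + 0.92 + 1.19 + 1.69 = 9.49
Sum of off-diagonal covariances = 8.46
σ²_total = 9.49 + 2 × 8.46 = 26.41
α = (k/(k−1))·(1 − ΣVar(i)/σ²_total) = (6/5)·(1 − 9.49/26.41) = 0.769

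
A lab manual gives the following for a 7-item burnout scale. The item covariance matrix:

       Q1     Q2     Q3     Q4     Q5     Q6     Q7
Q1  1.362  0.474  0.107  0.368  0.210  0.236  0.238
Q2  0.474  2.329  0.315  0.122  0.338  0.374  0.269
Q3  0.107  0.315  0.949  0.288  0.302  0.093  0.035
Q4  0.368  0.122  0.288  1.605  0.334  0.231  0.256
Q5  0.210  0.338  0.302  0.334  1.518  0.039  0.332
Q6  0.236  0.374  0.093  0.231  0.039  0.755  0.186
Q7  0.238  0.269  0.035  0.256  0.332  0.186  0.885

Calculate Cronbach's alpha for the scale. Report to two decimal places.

Σσ²ᵢ = 1.362 + 2.329 + 0.949 + 1.605 + 1.518 + 0.755 + 0.885 = 9.403
Sum of off-diagonal covariances = 5.147
σ²_T = 9.403 + 2 × 5.147 = 19.697
α = (k/(k−1))·(1 − Σσ²ᵢ/σ²_T) = (7/6)·(1 − 9.403/19.697) = 0.61

Cronbach's alpha = 0.61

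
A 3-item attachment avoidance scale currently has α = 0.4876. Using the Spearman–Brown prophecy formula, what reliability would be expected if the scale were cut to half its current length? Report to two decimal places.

predicted reliability = 0.32

Length factor m = 1/2
α' = m·α / (1 − (1−m)·α)
   = 1/2 × 0.4876 / (1 − (1 − 1/2) × 0.4876)
   = 0.2438 / 0.7562 = 0.32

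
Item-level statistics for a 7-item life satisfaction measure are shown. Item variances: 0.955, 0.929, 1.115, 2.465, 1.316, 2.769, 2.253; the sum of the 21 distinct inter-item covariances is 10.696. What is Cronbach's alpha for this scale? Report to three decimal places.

α = 0.752

sum of item variances = 0.955 + 0.929 + 1.115 + 2.465 + 1.316 + 2.769 + 2.253 = 11.802
Sum of distinct covariances = 10.696
total variance = sum of item variances + 2·Σcov = 11.802 + 2 × 10.696 = 33.194
α = (7/6)·(1 − 11.802/33.194) = 0.752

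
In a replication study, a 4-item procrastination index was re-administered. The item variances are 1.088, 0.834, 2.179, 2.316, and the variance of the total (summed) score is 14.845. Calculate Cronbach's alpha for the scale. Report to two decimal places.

Cronbach's alpha = 0.76

ΣVar(i) = 1.088 + 0.834 + 2.179 + 2.316 = 6.417
α = (k/(k−1))·(1 − ΣVar(i)/Var(T)) = (4/3)·(1 − 6.417/14.845) = 0.76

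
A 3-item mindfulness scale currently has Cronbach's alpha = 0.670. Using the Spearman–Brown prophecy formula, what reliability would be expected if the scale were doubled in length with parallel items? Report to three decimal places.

predicted reliability = 0.802

Length factor m = 2
α' = m·α / (1 + (m−1)·α)
   = 2 × 0.670 / (1 + (2 − 1) × 0.670)
   = 1.3400 / 1.6700 = 0.802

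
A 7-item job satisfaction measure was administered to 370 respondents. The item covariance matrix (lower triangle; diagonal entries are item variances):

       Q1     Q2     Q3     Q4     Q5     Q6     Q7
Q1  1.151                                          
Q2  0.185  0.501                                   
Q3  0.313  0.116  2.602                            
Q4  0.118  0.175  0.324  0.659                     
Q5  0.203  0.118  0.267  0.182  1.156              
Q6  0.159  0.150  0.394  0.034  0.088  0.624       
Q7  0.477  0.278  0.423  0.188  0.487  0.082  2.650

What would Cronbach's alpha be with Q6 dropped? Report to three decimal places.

Remaining items: Q1, Q2, Q3, Q4, Q5, Q7 (k = 6).
Σσ²ᵢ = 1.151 + 0.501 + 2.602 + 0.659 + 1.156 + 2.650 = 8.719
σ²_T = 8.719 + 2 × 3.854 = 16.427
α (item deleted) = (6/5)·(1 − 8.719/16.427) = 0.563

α = 0.563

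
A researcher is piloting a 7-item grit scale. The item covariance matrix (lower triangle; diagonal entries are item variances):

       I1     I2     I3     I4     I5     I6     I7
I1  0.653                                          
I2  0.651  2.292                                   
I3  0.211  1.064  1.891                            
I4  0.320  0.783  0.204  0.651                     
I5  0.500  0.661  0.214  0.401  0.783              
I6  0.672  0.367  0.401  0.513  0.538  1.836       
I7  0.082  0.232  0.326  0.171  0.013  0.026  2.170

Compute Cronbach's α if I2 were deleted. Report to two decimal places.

Remaining items: I1, I3, I4, I5, I6, I7 (k = 6).
Σσᵢ² = 0.653 + 1.891 + 0.651 + 0.783 + 1.836 + 2.170 = 7.984
Var(T) = 7.984 + 2 × 4.592 = 17.168
α (item deleted) = (6/5)·(1 − 7.984/17.168) = 0.64

α = 0.64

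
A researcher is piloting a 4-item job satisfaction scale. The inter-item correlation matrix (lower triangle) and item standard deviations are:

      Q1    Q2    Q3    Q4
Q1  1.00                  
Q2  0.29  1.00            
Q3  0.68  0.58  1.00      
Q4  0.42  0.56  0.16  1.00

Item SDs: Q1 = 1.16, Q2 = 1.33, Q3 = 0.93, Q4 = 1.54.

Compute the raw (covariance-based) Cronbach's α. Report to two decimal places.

α = 0.75

Σσ²ᵢ = 1.16² + 1.33² + 0.93² + 1.54² = 6.3510
Covariances σ_ij = r_ij · s_i · s_j:
  σ(Q1,Q2) = 0.29 × 1.16 × 1.33 = 0.4474
  σ(Q1,Q3) = 0.68 × 1.16 × 0.93 = 0.7336
  σ(Q1,Q4) = 0.42 × 1.16 × 1.54 = 0.7503
  σ(Q2,Q3) = 0.58 × 1.33 × 0.93 = 0.7174
  σ(Q2,Q4) = 0.56 × 1.33 × 1.54 = 1.1470
  σ(Q3,Q4) = 0.16 × 0.93 × 1.54 = 0.2292
σ²_T = Σσ²ᵢ + 2·Σσ_ij = 6.3510 + 2 × 4.0249 = 14.4008
α = (4/3)·(1 − 6.3510/14.4008) = 0.75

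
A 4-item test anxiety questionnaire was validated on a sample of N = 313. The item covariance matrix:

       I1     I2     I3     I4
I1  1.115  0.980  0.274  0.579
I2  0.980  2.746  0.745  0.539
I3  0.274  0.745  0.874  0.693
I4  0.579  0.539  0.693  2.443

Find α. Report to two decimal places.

Σσ²ᵢ = 1.115 + 2.746 + 0.874 + 2.443 = 7.178
Sum of the distinct covariances = 3.810
Var(T) = 7.178 + 2 × 3.810 = 14.798
α = (k/(k−1))·(1 − Σσ²ᵢ/Var(T)) = (4/3)·(1 − 7.178/14.798) = 0.69

α = 0.69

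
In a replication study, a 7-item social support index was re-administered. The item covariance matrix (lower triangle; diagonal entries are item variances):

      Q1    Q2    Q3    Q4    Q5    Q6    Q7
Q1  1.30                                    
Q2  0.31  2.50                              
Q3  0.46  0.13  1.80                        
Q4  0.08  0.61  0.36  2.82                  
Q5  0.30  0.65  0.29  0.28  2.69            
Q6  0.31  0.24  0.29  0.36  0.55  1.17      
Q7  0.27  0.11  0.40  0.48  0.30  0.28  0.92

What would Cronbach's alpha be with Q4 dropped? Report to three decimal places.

Cronbach's alpha = 0.582

Remaining items: Q1, Q2, Q3, Q5, Q6, Q7 (k = 6).
Σσ²ᵢ = 1.30 + 2.50 + 1.80 + 2.69 + 1.17 + 0.92 = 10.38
total variance = 10.38 + 2 × 4.89 = 20.16
α (item deleted) = (6/5)·(1 − 10.38/20.16) = 0.582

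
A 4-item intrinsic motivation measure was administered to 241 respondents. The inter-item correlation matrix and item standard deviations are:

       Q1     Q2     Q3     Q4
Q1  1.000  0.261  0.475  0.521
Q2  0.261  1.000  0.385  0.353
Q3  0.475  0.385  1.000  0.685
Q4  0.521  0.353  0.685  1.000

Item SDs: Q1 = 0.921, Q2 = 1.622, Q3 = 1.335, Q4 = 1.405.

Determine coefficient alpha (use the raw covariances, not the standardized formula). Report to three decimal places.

coefficient alpha = 0.744

Σσ²ᵢ = 0.921² + 1.622² + 1.335² + 1.405² = 7.2354
Covariances σ_ij = r_ij · s_i · s_j:
  σ(Q1,Q2) = 0.261 × 0.921 × 1.622 = 0.3899
  σ(Q1,Q3) = 0.475 × 0.921 × 1.335 = 0.5840
  σ(Q1,Q4) = 0.521 × 0.921 × 1.405 = 0.6742
  σ(Q2,Q3) = 0.385 × 1.622 × 1.335 = 0.8337
  σ(Q2,Q4) = 0.353 × 1.622 × 1.405 = 0.8045
  σ(Q3,Q4) = 0.685 × 1.335 × 1.405 = 1.2848
σ²_T = Σσ²ᵢ + 2·Σσ_ij = 7.2354 + 2 × 4.5711 = 16.3776
α = (4/3)·(1 − 7.2354/16.3776) = 0.744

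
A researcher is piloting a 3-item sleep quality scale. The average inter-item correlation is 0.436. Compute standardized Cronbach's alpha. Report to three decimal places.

Standardized α = k·r̄ / (1 + (k−1)·r̄) = 3 × 0.436 / (1 + 2 × 0.436)
  = 1.3080 / 1.8720 = 0.699

standardized Cronbach's alpha = 0.699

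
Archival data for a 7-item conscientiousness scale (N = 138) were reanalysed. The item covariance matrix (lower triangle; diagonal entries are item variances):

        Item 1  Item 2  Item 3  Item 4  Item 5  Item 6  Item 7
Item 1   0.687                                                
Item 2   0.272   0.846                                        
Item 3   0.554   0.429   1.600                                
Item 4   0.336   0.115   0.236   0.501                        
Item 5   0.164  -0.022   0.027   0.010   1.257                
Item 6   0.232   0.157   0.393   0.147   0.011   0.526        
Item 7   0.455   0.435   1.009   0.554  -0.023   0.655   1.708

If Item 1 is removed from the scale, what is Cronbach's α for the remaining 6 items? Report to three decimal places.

Cronbach's α = 0.675

Remaining items: Item 2, Item 3, Item 4, Item 5, Item 6, Item 7 (k = 6).
ΣVar(i) = 0.846 + 1.600 + 0.501 + 1.257 + 0.526 + 1.708 = 6.438
σ²_total = 6.438 + 2 × 4.133 = 14.704
α (item deleted) = (6/5)·(1 − 6.438/14.704) = 0.675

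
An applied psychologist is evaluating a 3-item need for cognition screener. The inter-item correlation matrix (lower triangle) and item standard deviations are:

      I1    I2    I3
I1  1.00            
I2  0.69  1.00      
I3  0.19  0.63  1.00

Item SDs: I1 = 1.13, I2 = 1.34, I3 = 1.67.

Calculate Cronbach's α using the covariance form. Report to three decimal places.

Cronbach's α = 0.735

Σσ²ᵢ = 1.13² + 1.34² + 1.67² = 5.8614
Covariances σ_ij = r_ij · s_i · s_j:
  σ(I1,I2) = 0.69 × 1.13 × 1.34 = 1.0448
  σ(I1,I3) = 0.19 × 1.13 × 1.67 = 0.3585
  σ(I2,I3) = 0.63 × 1.34 × 1.67 = 1.4098
σ²_T = Σσ²ᵢ + 2·Σσ_ij = 5.8614 + 2 × 2.8131 = 11.4876
α = (3/2)·(1 − 5.8614/11.4876) = 0.735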